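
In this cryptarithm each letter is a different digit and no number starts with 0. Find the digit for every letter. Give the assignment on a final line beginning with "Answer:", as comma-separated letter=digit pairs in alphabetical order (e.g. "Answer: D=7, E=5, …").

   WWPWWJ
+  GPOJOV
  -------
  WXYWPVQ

Step 1. [col 1: J + V ≡ Q (mod 10)] no forcing yet in column 1 (carry-in 0); V=8 is free and consistent — try it. So V=8.
Step 2. [col 1: J + V ≡ Q (mod 10)] column 1 (J + V ≡ Q (mod 10), carry-in 0) doesn't pin Q yet; pick Q=2 and continue, so Q=2.
Step 3. [col 1: J + V ≡ Q (mod 10)] column 1 reads J+V+carry(0)=Q with V=8, Q=2; with digits 2,8 already taken and all letters distinct, the only value for J is 4. So J=4.
Step 4. [col 2: W + O ≡ V (mod 10)] no forcing yet in column 2 (carry-in 1); O=6 is free and consistent — try it ⇒ O=6.
Step 5. [col 2: W + O ≡ V (mod 10)] column 2: given O=6, V=8, carry-in 1, and digits 2,4,6,8 already taken and all letters distinct, W+O≡V (mod 10) forces W=1 ⇒ W=1.
Step 6. [col 3: W + J ≡ P (mod 10)] from column 3 (W=1, J=4, carry-in 0, digits 1,2,4,6,8 already taken and all letters distinct): P must equal 5 ⇒ P=5.
Step 7. [col 5: W + P ≡ Y (mod 10)] from column 5 (W=1, P=5, carry-in 1, digits 1,2,4,5,6,8 already taken and all letters distinct): Y must equal 7, so Y=7.
Step 8. [col 6: W + G ≡ X (mod 10)] from column 6 (W=1, carry-in 0, digits 1,2,4,5,6,7,8 already taken and all letters distinct): X must equal 0. So X=0.
Step 9. [col 6: W + G ≡ X (mod 10)] in column 6 we have W+G≡X with carry-in 0; given W=1, X=0 and digits 0,1,2,4,5,6,7,8 already taken and all letters distinct, that pins G to 9. So G=9.

Answer: G=9, J=4, O=6, P=5, Q=2, V=8, W=1, X=0, Y=7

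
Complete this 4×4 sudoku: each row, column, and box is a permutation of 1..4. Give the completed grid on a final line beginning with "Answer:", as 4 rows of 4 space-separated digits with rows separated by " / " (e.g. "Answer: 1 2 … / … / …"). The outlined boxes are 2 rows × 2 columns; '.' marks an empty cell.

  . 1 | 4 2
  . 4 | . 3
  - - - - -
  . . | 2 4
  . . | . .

Step 1. [r4c1∈{1,2,3,4}] r4c1 is the only open cell in row 4 admitting 4 ⇒ r4c1=4.
Step 2. [r4c3∈{1,3}] in col 3, 3 fits only at r4c3, so r4c3=3.
Step 3. [r3c1∈{1,3}] across row 3, 1 lands solely at r3c1. So r3c1=1.
Step 4. [r3c2∈{3}] r3c2 is down to just 3 ⇒ r3c2=3.
Step 5. [r2c1∈{2}] r2c1's peers cover all but 2, so r2c1=2.
Step 6. [r1c1∈{3}] only 3 remains possible at r1c1. So r1c1=3.
Step 7. [r2c3∈{1}] r2c3 has the single candidate 1. So r2c3=1.
Step 8. [r4c2∈{2}] only 2 remains possible at r4c2. So r4c2=2.
Step 9. [r4c4∈{1}] nothing but 1 survives at r4c4, so r4c4=1.

Answer: 3 1 4 2 / 2 4 1 3 / 1 3 2 4 / 4 2 3 1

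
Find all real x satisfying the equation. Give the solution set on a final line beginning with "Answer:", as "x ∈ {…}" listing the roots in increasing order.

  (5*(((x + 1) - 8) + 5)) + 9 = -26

Step 1. [(5*(((x + 1) - 8) + 5)) + 9 = -26] peel the +9: subtract 9 from each side ⇒ sub: 5*(((x + 1) - 8) + 5) = -35.
Step 2. [5*(((x + 1) - 8) + 5) = -35] leading coefficient 5: divide by 5, so div: ((x + 1) - 8) + 5 = -7.
Step 3. [((x + 1) - 8) + 5 = -7] the outer +5 inverts by subtracting 5, so sub: (x + 1) - 8 = -12.
Step 4. [(x + 1) - 8 = -12] the outer -8 inverts by adding 8, so sub: x + 1 = -4.
Step 5. [x + 1 = -4] peel the +1: subtract 1 from each side. So sub: x = -5.

Answer: x ∈ {-5}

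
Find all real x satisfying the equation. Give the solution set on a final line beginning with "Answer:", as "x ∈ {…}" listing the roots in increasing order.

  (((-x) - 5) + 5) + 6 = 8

Step 1. [(((-x) - 5) + 5) + 6 = 8] +6 is outermost — subtract 6 both sides, so sub: ((-x) - 5) + 5 = 2.
Step 2. [((-x) - 5) + 5 = 2] 5 comes off first (subtract 5). So sub: (-x) - 5 = -3.
Step 3. [(-x) - 5 = -3] the outer -5 inverts by adding 5. So sub: -x = 2.
Step 4. [-x = 2] LHS negated; negate both sides ⇒ neg: x = -2.

Answer: x ∈ {-2}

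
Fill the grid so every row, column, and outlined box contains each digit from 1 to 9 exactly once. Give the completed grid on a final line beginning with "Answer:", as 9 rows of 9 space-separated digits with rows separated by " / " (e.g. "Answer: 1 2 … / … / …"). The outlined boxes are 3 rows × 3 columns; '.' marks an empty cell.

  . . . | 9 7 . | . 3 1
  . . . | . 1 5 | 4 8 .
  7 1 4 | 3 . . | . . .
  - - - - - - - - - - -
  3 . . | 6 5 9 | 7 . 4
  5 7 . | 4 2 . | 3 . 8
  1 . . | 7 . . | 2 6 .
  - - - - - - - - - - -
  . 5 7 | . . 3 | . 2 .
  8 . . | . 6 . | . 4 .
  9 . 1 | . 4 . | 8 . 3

Step 1. [r2c4∈{2}] r2c4's peers cover all but 2. So r2c4=2.
Step 2. [r2c1∈{6}] r2c1 is down to just 6, so r2c1=6.
Step 3. [r6c6∈{8}] r6c6's peers cover all but 8, so r6c6=8.
Step 4. [r6c3∈{9}] r6c3 has the single candidate 9, so r6c3=9.
Step 5. [r3c9∈{2,5,6,9}] across row 3, 2 lands solely at r3c9 ⇒ r3c9=2.
Step 6. [r1c3∈{2,5,8}] in col 3, 5 fits only at r1c3, so r1c3=5.
Step 7. [r9c8∈{5,7}] 7 has one home in col 8: r9c8, so r9c8=7.
Step 8. [r1c7∈{6}] r1c7 has the single candidate 6. So r1c7=6.
Step 9. [r7c5∈{8,9}] in col 5, 9 fits only at r7c5, so r7c5=9.
Step 10. [r1c2∈{2,8}] row 1 places 8 nowhere but r1c2. So r1c2=8.
Step 11. [r4c2∈{2}] nothing but 2 survives at r4c2. So r4c2=2.
Step 12. [r8c6∈{1,2,7}] across row 8, 7 lands solely at r8c6. So r8c6=7.
Step 13. [r3c8∈{5,9}] r3c8 is the only open cell in col 8 admitting 5, so r3c8=5.
Step 14. [r8c7∈{1,5,9}] across col 7, 5 lands solely at r8c7, so r8c7=5.
Step 15. [r2c2∈{3,9}] r2c2 is the only open cell in col 2 admitting 9, so r2c2=9.
Step 16. [r7c4∈{1,8}] row 7 places 8 nowhere but r7c4, so r7c4=8.
Step 17. [r5c8∈{1,9}] across row 5, 9 lands solely at r5c8 ⇒ r5c8=9.
Step 18. [r2c3∈{3}] nothing but 3 survives at r2c3 ⇒ r2c3=3.
Step 19. [r6c2∈{4}] nothing but 4 survives at r6c2, so r6c2=4.
Step 20. [r3c5∈{8}] r3c5's peers cover all but 8. So r3c5=8.
Step 21. [r3c6∈{6}] nothing but 6 survives at r3c6, so r3c6=6.
Step 22. [r4c8∈{1}] only 1 remains possible at r4c8 ⇒ r4c8=1.
Step 23. [r8c3∈{2}] r8c3's peers cover all but 2 ⇒ r8c3=2.
Step 24. [r1c1∈{2}] r1c1's peers cover all but 2 ⇒ r1c1=2.
Step 25. [r1c6∈{4}] only 4 remains possible at r1c6. So r1c6=4.
Step 26. [r7c7∈{1}] r7c7 is down to just 1. So r7c7=1.
Step 27. [r5c6∈{1}] r5c6 is down to just 1 ⇒ r5c6=1.
Step 28. [r6c9∈{5}] r6c9 has the single candidate 5. So r6c9=5.
Step 29. [r2c9∈{7}] nothing but 7 survives at r2c9. So r2c9=7.
Step 30. [r9c6∈{2}] r9c6 has the single candidate 2 ⇒ r9c6=2.
Step 31. [r8c2∈{3}] nothing but 3 survives at r8c2, so r8c2=3.
Step 32. [r9c4∈{5}] nothing but 5 survives at r9c4, so r9c4=5.
Step 33. [r6c5∈{3}] r6c5 has the single candidate 3, so r6c5=3.
Step 34. [r9c2∈{6}] r9c2 has the single candidate 6 ⇒ r9c2=6.
Step 35. [r8c9∈{9}] nothing but 9 survives at r8c9, so r8c9=9.
Step 36. [r8c4∈{1}] r8c4 has the single candidate 1, so r8c4=1.
Step 37. [r4c3∈{8}] r4c3 is down to just 8, so r4c3=8.
Step 38. [r5c3∈{6}] r5c3 is down to just 6 ⇒ r5c3=6.
Step 39. [r3c7∈{9}] only 9 remains possible at r3c7 ⇒ r3c7=9.
Step 40. [r7c1∈{4}] r7c1's peers cover all but 4, so r7c1=4.
Step 41. [r7c9∈{6}] only 6 remains possible at r7c9 ⇒ r7c9=6.

Answer: 2 8 5 9 7 4 6 3 1 / 6 9 3 2 1 5 4 8 7 / 7 1 4 3 8 6 9 5 2 / 3 2 8 6 5 9 7 1 4 / 5 7 6 4 2 1 3 9 8 / 1 4 9 7 3 8 2 6 5 / 4 5 7 8 9 3 1 2 6 / 8 3 2 1 6 7 5 4 9 / 9 6 1 5 4 2 8 7 3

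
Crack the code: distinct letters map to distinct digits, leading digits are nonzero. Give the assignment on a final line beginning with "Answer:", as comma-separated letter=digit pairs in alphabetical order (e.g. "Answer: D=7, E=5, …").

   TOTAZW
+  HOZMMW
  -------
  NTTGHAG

Step 1. [col 1: W + W ≡ G (mod 10)] column 1 (W + W ≡ G (mod 10), carry-in 0) doesn't pin W yet; pick W=3 and continue. So W=3.
Step 2. [N] adding two 6-digit numbers gives at most 6+1 digits, and here it does — N is that final carry and must be 1 ⇒ N=1.
Step 3. [col 1: W + W ≡ G (mod 10)] in column 1 we have W+W≡G with carry-in 0; given W=3 and digits 1,3 already taken and all letters distinct, that pins G to 6 ⇒ G=6.
Step 4. [col 2: Z + M ≡ A (mod 10)] column 2 (Z + M ≡ A (mod 10), carry-in 0) doesn't pin Z yet; pick Z=2 and continue, so Z=2.
Step 5. [col 2: Z + M ≡ A (mod 10)] several values work for A in column 2 (Z + M ≡ A (mod 10), carry-in 0); try A=0, so A=0.
Step 6. [col 2: Z + M ≡ A (mod 10)] from column 2 (Z=2, A=0, carry-in 0, digits 0,1,2,3,6 already taken and all letters distinct): M must equal 8. So M=8.
Step 7. [col 3: A + M ≡ H (mod 10)] in column 3 we have A+M≡H with carry-in 1; given A=0, M=8 and digits 0,1,2,3,6,8 already taken and all letters distinct, that pins H to 9. So H=9.
Step 8. [col 4: T + Z ≡ G (mod 10)] column 4: given Z=2, G=6, carry-in 0, and digits 0,1,2,3,6,8,9 already taken and all letters distinct, T+Z≡G (mod 10) forces T=4, so T=4.
Step 9. [col 5: O + O ≡ T (mod 10)] column 5: given T=4, carry-in 0, and digits 0,1,2,3,4,6,8,9 already taken and all letters distinct, O+O≡T (mod 10) forces O=7, so O=7.

Answer: A=0, G=6, H=9, M=8, N=1, O=7, T=4, W=3, Z=2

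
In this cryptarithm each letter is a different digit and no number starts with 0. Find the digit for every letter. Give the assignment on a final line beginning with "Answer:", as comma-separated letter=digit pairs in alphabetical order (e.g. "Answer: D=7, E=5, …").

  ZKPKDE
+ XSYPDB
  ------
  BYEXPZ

Step 1. [col 1: E + B ≡ Z (mod 10)] column 1 (E + B ≡ Z (mod 10), carry-in 0) doesn't pin B yet; pick B=8 and continue. So B=8.
Step 2. [col 1: E + B ≡ Z (mod 10)] Z=5 is one option consistent with column 1 (E + B ≡ Z (mod 10), carry-in 0) — take it ⇒ Z=5.
Step 3. [col 1: E + B ≡ Z (mod 10)] from column 1 (B=8, Z=5, carry-in 0, digits 5,8 already taken and all letters distinct): E must equal 7 ⇒ E=7.
Step 4. [col 2: D + D ≡ P (mod 10)] no forcing yet in column 2 (carry-in 1); P=1 is free and consistent — try it. So P=1.
Step 5. [col 2: D + D ≡ P (mod 10)] from column 2 (P=1, carry-in 1, digits 1,5,7,8 already taken and all letters distinct): D must equal 0, so D=0.
Step 6. [col 3: K + P ≡ X (mod 10)] no forcing yet in column 3 (carry-in 0); K=2 is free and consistent — try it, so K=2.
Step 7. [col 3: K + P ≡ X (mod 10)] in column 3 we have K+P≡X with carry-in 0; given K=2, P=1 and digits 0,1,2,5,7,8 already taken and all letters distinct, that pins X to 3. So X=3.
Step 8. [col 4: P + Y ≡ E (mod 10)] column 4: given P=1, E=7, carry-in 0, and digits 0,1,2,3,5,7,8 already taken and all letters distinct, P+Y≡E (mod 10) forces Y=6. So Y=6.
Step 9. [col 5: K + S ≡ Y (mod 10)] column 5 reads K+S+carry(0)=Y with K=2, Y=6; with digits 0,1,2,3,5,6,7,8 already taken and all letters distinct, the only value for S is 4. So S=4.

Answer: B=8, D=0, E=7, K=2, P=1, S=4, X=3, Y=6, Z=5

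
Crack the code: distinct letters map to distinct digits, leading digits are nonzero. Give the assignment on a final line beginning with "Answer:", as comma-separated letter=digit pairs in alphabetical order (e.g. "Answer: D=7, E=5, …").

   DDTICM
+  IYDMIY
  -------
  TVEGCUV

Step 1. [col 1: M + Y ≡ V (mod 10)] no forcing yet in column 1 (carry-in 0); V=0 is free and consistent — try it ⇒ V=0.
Step 2. [T] adding two 6-digit numbers gives at most 6+1 digits, and here it does — T is that final carry and must be 1 ⇒ T=1.
Step 3. [col 1: M + Y ≡ V (mod 10)] no forcing yet in column 1 (carry-in 0); M=2 is free and consistent — try it ⇒ M=2.
Step 4. [col 1: M + Y ≡ V (mod 10)] column 1: given M=2, V=0, carry-in 0, and digits 0,1,2 already taken and all letters distinct, M+Y≡V (mod 10) forces Y=8, so Y=8.
Step 5. [col 2: C + I ≡ U (mod 10)] U=9 is one option consistent with column 2 (C + I ≡ U (mod 10), carry-in 1) — take it ⇒ U=9.
Step 6. [col 2: C + I ≡ U (mod 10)] column 2 (C + I ≡ U (mod 10), carry-in 1) doesn't pin I yet; pick I=3 and continue ⇒ I=3.
Step 7. [col 2: C + I ≡ U (mod 10)] from column 2 (I=3, U=9, carry-in 1, digits 0,1,2,3,8,9 already taken and all letters distinct): C must equal 5. So C=5.
Step 8. [col 4: T + D ≡ G (mod 10)] column 4: given T=1, carry-in 0, and digits 0,1,2,3,5,8,9 already taken and all letters distinct, T+D≡G (mod 10) forces G=7. So G=7.
Step 9. [col 4: T + D ≡ G (mod 10)] in column 4 we have T+D≡G with carry-in 0; given T=1, G=7 and digits 0,1,2,3,5,7,8,9 already taken and all letters distinct, that pins D to 6, so D=6.
Step 10. [col 5: D + Y ≡ E (mod 10)] from column 5 (D=6, Y=8, carry-in 0, digits 0,1,2,3,5,6,7,8,9 already taken and all letters distinct): E must equal 4 ⇒ E=4.

Answer: C=5, D=6, E=4, G=7, I=3, M=2, T=1, U=9, V=0, Y=8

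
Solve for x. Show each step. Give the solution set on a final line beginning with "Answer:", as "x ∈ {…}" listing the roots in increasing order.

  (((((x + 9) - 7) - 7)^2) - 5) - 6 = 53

Step 1. [(((((x + 9) - 7) - 7)^2) - 5) - 6 = 53] peel the -6: add 6 from each side. So sub: ((((x + 9) - 7) - 7)^2) - 5 = 59.
Step 2. [((((x + 9) - 7) - 7)^2) - 5 = 59] the outer -5 inverts by adding 5. So sub: (((x + 9) - 7) - 7)^2 = 64.
Step 3. [(((x + 9) - 7) - 7)^2 = 64] 64 ≥ 0, LHS is (·)² — take ±√, so sqrt: ((x + 9) - 7) - 7 = 8 or -8.
Step 4. [((x + 9) - 7) - 7 = 8 or -8] 7 comes off first (add 7) ⇒ sub: (x + 9) - 7 = 15 or -1.
Step 5. [(x + 9) - 7 = 15 or -1] -7 is outermost — add 7 both sides, so sub: x + 9 = 22 or 6.
Step 6. [x + 9 = 22 or 6] +9 is outermost — subtract 9 both sides ⇒ sub: x = 13 or -3.

Answer: x ∈ {-3, 13}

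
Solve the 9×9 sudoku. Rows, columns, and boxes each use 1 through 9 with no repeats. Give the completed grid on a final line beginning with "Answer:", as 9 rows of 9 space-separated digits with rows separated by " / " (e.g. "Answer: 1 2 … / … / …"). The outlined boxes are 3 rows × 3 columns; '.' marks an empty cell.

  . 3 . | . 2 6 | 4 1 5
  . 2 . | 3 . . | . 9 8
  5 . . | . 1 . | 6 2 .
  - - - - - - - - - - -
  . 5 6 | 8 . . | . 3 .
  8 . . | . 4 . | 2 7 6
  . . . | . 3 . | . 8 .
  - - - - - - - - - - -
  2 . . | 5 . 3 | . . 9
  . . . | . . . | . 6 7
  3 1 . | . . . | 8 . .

Step 1. [r5c2∈{9}] r5c2's peers cover all but 9 ⇒ r5c2=9.
Step 2. [r4c6∈{1,2,7,9}] across row 4, 2 lands solely at r4c6, so r4c6=2.
Step 3. [r3c6∈{4,7,8,9}] across box 2, 8 lands solely at r3c6, so r3c6=8.
Step 4. [r5c4∈{1}] nothing but 1 survives at r5c4 ⇒ r5c4=1.
Step 5. [r7c8∈{4}] r7c8 is down to just 4, so r7c8=4.
Step 6. [r6c7∈{1,5,9}] 5 has one home in box 6: r6c7. So r6c7=5.
Step 7. [r8c3∈{4,5,8,9}] row 8 places 5 nowhere but r8c3, so r8c3=5.
Step 8. [r2c7∈{7}] nothing but 7 survives at r2c7, so r2c7=7.
Step 9. [r6c4∈{6,7,9}] across row 6, 6 lands solely at r6c4, so r6c4=6.
Step 10. [r6c6∈{7,9}] in row 6, 9 fits only at r6c6 ⇒ r6c6=9.
Step 11. [r9c6∈{4,7}] in col 6, 7 fits only at r9c6 ⇒ r9c6=7.
Step 12. [r8c4∈{2,4,9}] row 8 places 2 nowhere but r8c4. So r8c4=2.
Step 13. [r7c2∈{6,7,8}] col 2 places 6 nowhere but r7c2 ⇒ r7c2=6.
Step 14. [r7c3∈{7,8}] across row 7, 7 lands solely at r7c3. So r7c3=7.
Step 15. [r2c1∈{1,4,6}] row 2 places 6 nowhere but r2c1 ⇒ r2c1=6.
Step 16. [r8c2∈{4,8}] in col 2, 8 fits only at r8c2. So r8c2=8.
Step 17. [r8c5∈{9}] r8c5 is down to just 9. So r8c5=9.
Step 18. [r8c1∈{4}] r8c1 has the single candidate 4. So r8c1=4.
Step 19. [r1c1∈{7,9}] r1c1 is the only open cell in col 1 admitting 9. So r1c1=9.
Step 20. [r3c3∈{4}] r3c3's peers cover all but 4. So r3c3=4.
Step 21. [r4c9∈{1,4}] row 4 places 4 nowhere but r4c9, so r4c9=4.
Step 22. [r6c9∈{1}] r6c9 has the single candidate 1. So r6c9=1.
Step 23. [r6c1∈{7}] only 7 remains possible at r6c1. So r6c1=7.
Step 24. [r2c5∈{5}] r2c5 has the single candidate 5 ⇒ r2c5=5.
Step 25. [r8c7∈{1,3}] 3 has one home in row 8: r8c7. So r8c7=3.
Step 26. [r1c4∈{7}] r1c4 has the single candidate 7, so r1c4=7.
Step 27. [r6c3∈{2}] nothing but 2 survives at r6c3, so r6c3=2.
Step 28. [r4c5∈{7}] nothing but 7 survives at r4c5 ⇒ r4c5=7.
Step 29. [r9c3∈{9}] r9c3's peers cover all but 9 ⇒ r9c3=9.
Step 30. [r7c5∈{8}] r7c5's peers cover all but 8, so r7c5=8.
Step 31. [r9c4∈{4}] r9c4 is down to just 4, so r9c4=4.
Step 32. [r3c4∈{9}] only 9 remains possible at r3c4, so r3c4=9.
Step 33. [r4c1∈{1}] r4c1's peers cover all but 1 ⇒ r4c1=1.
Step 34. [r9c9∈{2}] r9c9 is down to just 2. So r9c9=2.
Step 35. [r9c5∈{6}] only 6 remains possible at r9c5 ⇒ r9c5=6.
Step 36. [r4c7∈{9}] nothing but 9 survives at r4c7 ⇒ r4c7=9.
Step 37. [r3c9∈{3}] r3c9 is down to just 3 ⇒ r3c9=3.
Step 38. [r2c3∈{1}] r2c3 is down to just 1. So r2c3=1.
Step 39. [r5c3∈{3}] r5c3 is down to just 3 ⇒ r5c3=3.
Step 40. [r2c6∈{4}] only 4 remains possible at r2c6 ⇒ r2c6=4.
Step 41. [r9c8∈{5}] r9c8's peers cover all but 5 ⇒ r9c8=5.
Step 42. [r1c3∈{8}] r1c3 is down to just 8 ⇒ r1c3=8.
Step 43. [r5c6∈{5}] r5c6 has the single candidate 5. So r5c6=5.
Step 44. [r3c2∈{7}] only 7 remains possible at r3c2, so r3c2=7.
Step 45. [r8c6∈{1}] nothing but 1 survives at r8c6, so r8c6=1.
Step 46. [r6c2∈{4}] r6c2 has the single candidate 4, so r6c2=4.
Step 47. [r7c7∈{1}] r7c7 is down to just 1. So r7c7=1.

Answer: 9 3 8 7 2 6 4 1 5 / 6 2 1 3 5 4 7 9 8 / 5 7 4 9 1 8 6 2 3 / 1 5 6 8 7 2 9 3 4 / 8 9 3 1 4 5 2 7 6 / 7 4 2 6 3 9 5 8 1 / 2 6 7 5 8 3 1 4 9 / 4 8 5 2 9 1 3 6 7 / 3 1 9 4 6 7 8 5 2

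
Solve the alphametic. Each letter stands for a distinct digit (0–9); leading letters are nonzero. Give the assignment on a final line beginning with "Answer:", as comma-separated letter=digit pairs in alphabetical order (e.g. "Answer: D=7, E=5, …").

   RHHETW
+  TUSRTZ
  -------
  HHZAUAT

Step 1. [col 1: W + Z ≡ T (mod 10)] several values work for W in column 1 (W + Z ≡ T (mod 10), carry-in 0); try W=5 ⇒ W=5.
Step 2. [col 1: W + Z ≡ T (mod 10)] column 1 (W + Z ≡ T (mod 10), carry-in 0) doesn't pin Z yet; pick Z=4 and continue. So Z=4.
Step 3. [col 1: W + Z ≡ T (mod 10)] column 1: given W=5, Z=4, carry-in 0, and digits 4,5 already taken and all letters distinct, W+Z≡T (mod 10) forces T=9. So T=9.
Step 4. [H] adding two 6-digit numbers gives at most 6+1 digits, and here it does — H is that final carry and must be 1. So H=1.
Step 5. [col 2: T + T ≡ A (mod 10)] column 2: given T=9, carry-in 0, and digits 1,4,5,9 already taken and all letters distinct, T+T≡A (mod 10) forces A=8. So A=8.
Step 6. [col 3: E + R ≡ U (mod 10)] column 3 (E + R ≡ U (mod 10), carry-in 1) doesn't pin E yet; pick E=0 and continue, so E=0.
Step 7. [col 3: E + R ≡ U (mod 10)] column 3 (E + R ≡ U (mod 10), carry-in 1) doesn't pin R yet; pick R=2 and continue. So R=2.
Step 8. [col 3: E + R ≡ U (mod 10)] column 3 reads E+R+carry(1)=U with E=0, R=2; with digits 0,1,2,4,5,8,9 already taken and all letters distinct, the only value for U is 3 ⇒ U=3.
Step 9. [col 4: H + S ≡ A (mod 10)] column 4: given H=1, A=8, carry-in 0, and digits 0,1,2,3,4,5,8,9 already taken and all letters distinct, H+S≡A (mod 10) forces S=7. So S=7.

Answer: A=8, E=0, H=1, R=2, S=7, T=9, U=3, W=5, Z=4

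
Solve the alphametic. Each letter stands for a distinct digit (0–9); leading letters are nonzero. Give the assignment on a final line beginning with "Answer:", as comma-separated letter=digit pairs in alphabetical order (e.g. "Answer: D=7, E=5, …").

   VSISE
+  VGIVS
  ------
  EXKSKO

Step 1. [col 1: E + S ≡ O (mod 10)] column 1 (E + S ≡ O (mod 10), carry-in 0) doesn't pin S yet; pick S=2 and continue, so S=2.
Step 2. [col 1: E + S ≡ O (mod 10)] column 1 (E + S ≡ O (mod 10), carry-in 0) doesn't pin E yet; pick E=1 and continue ⇒ E=1.
Step 3. [col 1: E + S ≡ O (mod 10)] column 1: given E=1, S=2, carry-in 0, and digits 1,2 already taken and all letters distinct, E+S≡O (mod 10) forces O=3 ⇒ O=3.
Step 4. [col 2: S + V ≡ K (mod 10)] column 2 (S + V ≡ K (mod 10), carry-in 0) doesn't pin V yet; pick V=5 and continue ⇒ V=5.
Step 5. [col 2: S + V ≡ K (mod 10)] column 2: given S=2, V=5, carry-in 0, and digits 1,2,3,5 already taken and all letters distinct, S+V≡K (mod 10) forces K=7. So K=7.
Step 6. [col 3: I + I ≡ S (mod 10)] in column 3 we have I+I≡S with carry-in 0; given S=2 and digits 1,2,3,5,7 already taken and all letters distinct, that pins I to 6. So I=6.
Step 7. [col 4: S + G ≡ K (mod 10)] from column 4 (S=2, K=7, carry-in 1, digits 1,2,3,5,6,7 already taken and all letters distinct): G must equal 4. So G=4.
Step 8. [col 5: V + V ≡ X (mod 10)] in column 5 we have V+V≡X with carry-in 0; given V=5 and digits 1,2,3,4,5,6,7 already taken and all letters distinct, that pins X to 0. So X=0.

Answer: E=1, G=4, I=6, K=7, O=3, S=2, V=5, X=0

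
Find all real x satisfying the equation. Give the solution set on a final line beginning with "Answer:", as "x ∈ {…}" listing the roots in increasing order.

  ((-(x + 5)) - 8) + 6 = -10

Step 1. [((-(x + 5)) - 8) + 6 = -10] subtract 6: x sits inside (… + 6), so sub: (-(x + 5)) - 8 = -16.
Step 2. [(-(x + 5)) - 8 = -16] add 8: x sits inside (… - 8) ⇒ sub: -(x + 5) = -8.
Step 3. [-(x + 5) = -8] flip signs both sides. So neg: x + 5 = 8.
Step 4. [x + 5 = 8] 5 comes off first (subtract 5), so sub: x = 3.

Answer: x ∈ {3}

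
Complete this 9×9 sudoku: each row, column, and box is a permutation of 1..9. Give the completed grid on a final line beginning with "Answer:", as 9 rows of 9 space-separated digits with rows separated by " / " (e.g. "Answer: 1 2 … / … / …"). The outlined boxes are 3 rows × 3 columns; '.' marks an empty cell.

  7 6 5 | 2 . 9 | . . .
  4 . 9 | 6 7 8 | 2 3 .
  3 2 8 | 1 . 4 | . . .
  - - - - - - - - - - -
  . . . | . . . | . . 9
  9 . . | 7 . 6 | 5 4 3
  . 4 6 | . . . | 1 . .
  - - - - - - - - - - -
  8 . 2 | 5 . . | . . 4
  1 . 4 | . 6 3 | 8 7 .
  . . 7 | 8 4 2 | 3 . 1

Step 1. [r4c2∈{1,3,5,7,8}] 7 has one home in col 2: r4c2, so r4c2=7.
Step 2. [r3c9∈{5,6,7}] 6 has one home in col 9: r3c9. So r3c9=6.
Step 3. [r6c6∈{5}] nothing but 5 survives at r6c6, so r6c6=5.
Step 4. [r4c6∈{1}] r4c6 is down to just 1. So r4c6=1.
Step 5. [r6c1∈{2}] r6c1 is down to just 2 ⇒ r6c1=2.
Step 6. [r6c8∈{8}] r6c8's peers cover all but 8. So r6c8=8.
Step 7. [r4c5∈{2,3,8}] 8 has one home in row 4: r4c5. So r4c5=8.
Step 8. [r8c4∈{9}] nothing but 9 survives at r8c4. So r8c4=9.
Step 9. [r8c2∈{5}] r8c2's peers cover all but 5 ⇒ r8c2=5.
Step 10. [r9c8∈{5,6,9}] row 9 places 5 nowhere but r9c8 ⇒ r9c8=5.
Step 11. [r6c4∈{3}] nothing but 3 survives at r6c4. So r6c4=3.
Step 12. [r3c8∈{9}] r3c8 is down to just 9, so r3c8=9.
Step 13. [r7c7∈{6,9}] across col 7, 9 lands solely at r7c7, so r7c7=9.
Step 14. [r2c2∈{1}] r2c2 is down to just 1 ⇒ r2c2=1.
Step 15. [r4c7∈{6}] r4c7 has the single candidate 6. So r4c7=6.
Step 16. [r4c1∈{5}] r4c1's peers cover all but 5, so r4c1=5.
Step 17. [r2c9∈{5}] only 5 remains possible at r2c9, so r2c9=5.
Step 18. [r4c4∈{4}] r4c4's peers cover all but 4 ⇒ r4c4=4.
Step 19. [r4c8∈{2}] only 2 remains possible at r4c8 ⇒ r4c8=2.
Step 20. [r1c8∈{1}] r1c8 is down to just 1 ⇒ r1c8=1.
Step 21. [r5c3∈{1}] r5c3 has the single candidate 1 ⇒ r5c3=1.
Step 22. [r9c1∈{6}] r9c1 is down to just 6 ⇒ r9c1=6.
Step 23. [r3c5∈{5}] r3c5's peers cover all but 5 ⇒ r3c5=5.
Step 24. [r7c5∈{1}] r7c5 is down to just 1 ⇒ r7c5=1.
Step 25. [r4c3∈{3}] only 3 remains possible at r4c3 ⇒ r4c3=3.
Step 26. [r5c5∈{2}] r5c5 has the single candidate 2 ⇒ r5c5=2.
Step 27. [r5c2∈{8}] nothing but 8 survives at r5c2 ⇒ r5c2=8.
Step 28. [r8c9∈{2}] nothing but 2 survives at r8c9, so r8c9=2.
Step 29. [r9c2∈{9}] only 9 remains possible at r9c2 ⇒ r9c2=9.
Step 30. [r1c9∈{8}] r1c9's peers cover all but 8 ⇒ r1c9=8.
Step 31. [r6c5∈{9}] nothing but 9 survives at r6c5. So r6c5=9.
Step 32. [r1c5∈{3}] only 3 remains possible at r1c5. So r1c5=3.
Step 33. [r6c9∈{7}] only 7 remains possible at r6c9, so r6c9=7.
Step 34. [r1c7∈{4}] nothing but 4 survives at r1c7, so r1c7=4.
Step 35. [r3c7∈{7}] r3c7 is down to just 7. So r3c7=7.
Step 36. [r7c6∈{7}] r7c6 has the single candidate 7 ⇒ r7c6=7.
Step 37. [r7c8∈{6}] nothing but 6 survives at r7c8 ⇒ r7c8=6.
Step 38. [r7c2∈{3}] r7c2 has the single candidate 3 ⇒ r7c2=3.

Answer: 7 6 5 2 3 9 4 1 8 / 4 1 9 6 7 8 2 3 5 / 3 2 8 1 5 4 7 9 6 / 5 7 3 4 8 1 6 2 9 / 9 8 1 7 2 6 5 4 3 / 2 4 6 3 9 5 1 8 7 / 8 3 2 5 1 7 9 6 4 / 1 5 4 9 6 3 8 7 2 / 6 9 7 8 4 2 3 5 1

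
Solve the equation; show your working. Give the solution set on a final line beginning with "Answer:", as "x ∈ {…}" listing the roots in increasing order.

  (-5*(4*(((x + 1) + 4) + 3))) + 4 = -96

Step 1. [(-5*(4*(((x + 1) + 4) + 3))) + 4 = -96] 4 comes off first (subtract 4), so sub: -5*(4*(((x + 1) + 4) + 3)) = -100.
Step 2. [-5*(4*(((x + 1) + 4) + 3)) = -100] leading coefficient -5: divide by -5 ⇒ div: 4*(((x + 1) + 4) + 3) = 20.
Step 3. [4*(((x + 1) + 4) + 3) = 20] leading coefficient 4: divide by 4, so div: ((x + 1) + 4) + 3 = 5.
Step 4. [((x + 1) + 4) + 3 = 5] +3 is outermost — subtract 3 both sides, so sub: (x + 1) + 4 = 2.
Step 5. [(x + 1) + 4 = 2] peel the +4: subtract 4 from each side ⇒ sub: x + 1 = -2.
Step 6. [x + 1 = -2] +1 is outermost — subtract 1 both sides. So sub: x = -3.

Answer: x ∈ {-3}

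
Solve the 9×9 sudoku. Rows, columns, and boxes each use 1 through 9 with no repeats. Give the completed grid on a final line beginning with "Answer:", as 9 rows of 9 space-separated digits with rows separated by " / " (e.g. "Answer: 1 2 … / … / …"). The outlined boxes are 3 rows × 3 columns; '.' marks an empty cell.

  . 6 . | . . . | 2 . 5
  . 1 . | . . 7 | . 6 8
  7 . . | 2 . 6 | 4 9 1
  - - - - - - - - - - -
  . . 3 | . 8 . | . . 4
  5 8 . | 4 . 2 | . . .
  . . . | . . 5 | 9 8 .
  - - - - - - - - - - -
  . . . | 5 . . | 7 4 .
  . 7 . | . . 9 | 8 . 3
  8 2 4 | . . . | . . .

Step 1. [r4c6∈{1}] r4c6's peers cover all but 1, so r4c6=1.
Step 2. [r1c4∈{1,3,8,9}] col 4 places 8 nowhere but r1c4 ⇒ r1c4=8.
Step 3. [r1c3∈{9}] r1c3's peers cover all but 9. So r1c3=9.
Step 4. [r9c6∈{3}] r9c6's peers cover all but 3 ⇒ r9c6=3.
Step 5. [r2c7∈{3}] only 3 remains possible at r2c7 ⇒ r2c7=3.
Step 6. [r1c5∈{1,3,4}] row 1 places 1 nowhere but r1c5 ⇒ r1c5=1.
Step 7. [r8c3∈{1,5,6}] across box 7, 5 lands solely at r8c3 ⇒ r8c3=5.
Step 8. [r5c5∈{3,6,7,9}] across row 5, 9 lands solely at r5c5, so r5c5=9.
Step 9. [r8c5∈{2,4,6}] in row 8, 4 fits only at r8c5. So r8c5=4.
Step 10. [r3c5∈{3,5}] 3 has one home in box 2: r3c5 ⇒ r3c5=3.
Step 11. [r8c8∈{1,2}] in row 8, 2 fits only at r8c8 ⇒ r8c8=2.
Step 12. [r4c1∈{2,6,9}] row 4 places 2 nowhere but r4c1 ⇒ r4c1=2.
Step 13. [r7c1∈{1,3,6,9}] 9 has one home in col 1: r7c1. So r7c1=9.
Step 14. [r7c9∈{6}] nothing but 6 survives at r7c9, so r7c9=6.
Step 15. [r5c9∈{7}] r5c9 has the single candidate 7, so r5c9=7.
Step 16. [r6c3∈{1,6,7}] 7 has one home in col 3: r6c3, so r6c3=7.
Step 17. [r6c5∈{6}] nothing but 6 survives at r6c5, so r6c5=6.
Step 18. [r6c1∈{1,4}] 1 has one home in row 6: r6c1, so r6c1=1.
Step 19. [r9c4∈{1,6,7}] r9c4 is the only open cell in row 9 admitting 6 ⇒ r9c4=6.
Step 20. [r4c7∈{5,6}] across row 4, 6 lands solely at r4c7. So r4c7=6.
Step 21. [r9c7∈{1,5}] col 7 places 5 nowhere but r9c7 ⇒ r9c7=5.
Step 22. [r2c1∈{4}] r2c1 is down to just 4 ⇒ r2c1=4.
Step 23. [r9c8∈{1}] r9c8 has the single candidate 1, so r9c8=1.
Step 24. [r7c6∈{8}] r7c6's peers cover all but 8 ⇒ r7c6=8.
Step 25. [r5c7∈{1}] r5c7 has the single candidate 1. So r5c7=1.
Step 26. [r7c5∈{2}] only 2 remains possible at r7c5 ⇒ r7c5=2.
Step 27. [r6c9∈{2}] only 2 remains possible at r6c9, so r6c9=2.
Step 28. [r4c4∈{7}] r4c4 has the single candidate 7. So r4c4=7.
Step 29. [r9c9∈{9}] r9c9 is down to just 9. So r9c9=9.
Step 30. [r4c8∈{5}] r4c8's peers cover all but 5. So r4c8=5.
Step 31. [r6c4∈{3}] r6c4 has the single candidate 3 ⇒ r6c4=3.
Step 32. [r3c3∈{8}] nothing but 8 survives at r3c3. So r3c3=8.
Step 33. [r1c6∈{4}] r1c6 has the single candidate 4 ⇒ r1c6=4.
Step 34. [r5c8∈{3}] r5c8's peers cover all but 3. So r5c8=3.
Step 35. [r4c2∈{9}] r4c2 is down to just 9 ⇒ r4c2=9.
Step 36. [r3c2∈{5}] r3c2 is down to just 5 ⇒ r3c2=5.
Step 37. [r7c3∈{1}] r7c3's peers cover all but 1 ⇒ r7c3=1.
Step 38. [r6c2∈{4}] r6c2 has the single candidate 4. So r6c2=4.
Step 39. [r8c4∈{1}] only 1 remains possible at r8c4. So r8c4=1.
Step 40. [r1c8∈{7}] nothing but 7 survives at r1c8. So r1c8=7.
Step 41. [r5c3∈{6}] r5c3 is down to just 6. So r5c3=6.
Step 42. [r1c1∈{3}] r1c1's peers cover all but 3. So r1c1=3.
Step 43. [r9c5∈{7}] only 7 remains possible at r9c5, so r9c5=7.
Step 44. [r2c5∈{5}] r2c5 is down to just 5 ⇒ r2c5=5.
Step 45. [r7c2∈{3}] only 3 remains possible at r7c2. So r7c2=3.
Step 46. [r2c3∈{2}] r2c3 is down to just 2. So r2c3=2.
Step 47. [r8c1∈{6}] r8c1 is down to just 6. So r8c1=6.
Step 48. [r2c4∈{9}] r2c4 is down to just 9, so r2c4=9.

Answer: 3 6 9 8 1 4 2 7 5 / 4 1 2 9 5 7 3 6 8 / 7 5 8 2 3 6 4 9 1 / 2 9 3 7 8 1 6 5 4 / 5 8 6 4 9 2 1 3 7 / 1 4 7 3 6 5 9 8 2 / 9 3 1 5 2 8 7 4 6 / 6 7 5 1 4 9 8 2 3 / 8 2 4 6 7 3 5 1 9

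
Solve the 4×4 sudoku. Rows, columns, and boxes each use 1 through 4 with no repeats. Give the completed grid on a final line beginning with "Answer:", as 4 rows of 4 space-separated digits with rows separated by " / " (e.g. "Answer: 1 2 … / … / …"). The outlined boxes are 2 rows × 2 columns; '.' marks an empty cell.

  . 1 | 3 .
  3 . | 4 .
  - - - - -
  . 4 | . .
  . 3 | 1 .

Step 1. [r1c4∈{2}] r1c4's peers cover all but 2. So r1c4=2.
Step 2. [r3c3∈{2}] only 2 remains possible at r3c3. So r3c3=2.
Step 3. [r2c4∈{1}] only 1 remains possible at r2c4 ⇒ r2c4=1.
Step 4. [r3c4∈{3}] r3c4 has the single candidate 3. So r3c4=3.
Step 5. [r4c1∈{2}] r4c1 is down to just 2, so r4c1=2.
Step 6. [r2c2∈{2}] only 2 remains possible at r2c2. So r2c2=2.
Step 7. [r4c4∈{4}] nothing but 4 survives at r4c4 ⇒ r4c4=4.
Step 8. [r1c1∈{4}] only 4 remains possible at r1c1 ⇒ r1c1=4.
Step 9. [r3c1∈{1}] only 1 remains possible at r3c1. So r3c1=1.

Answer: 4 1 3 2 / 3 2 4 1 / 1 4 2 3 / 2 3 1 4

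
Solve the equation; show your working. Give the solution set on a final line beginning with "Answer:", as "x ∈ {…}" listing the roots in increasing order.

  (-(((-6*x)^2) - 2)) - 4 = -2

Step 1. [(-(((-6*x)^2) - 2)) - 4 = -2] peel the -4: add 4 from each side, so sub: -(((-6*x)^2) - 2) = 2.
Step 2. [-(((-6*x)^2) - 2) = 2] LHS negated; negate both sides, so neg: ((-6*x)^2) - 2 = -2.
Step 3. [((-6*x)^2) - 2 = -2] add 2: x sits inside (… - 2). So sub: (-6*x)^2 = 0.
Step 4. [(-6*x)^2 = 0] √ both sides: 0 ≥ 0 gives two branches. So sqrt: -6*x = 0.
Step 5. [-6*x = 0] divide by the outer -6, so div: x = 0.

Answer: x ∈ {0}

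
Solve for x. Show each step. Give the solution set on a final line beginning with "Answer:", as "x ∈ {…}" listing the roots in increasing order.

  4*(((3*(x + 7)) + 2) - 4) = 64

Step 1. [4*(((3*(x + 7)) + 2) - 4) = 64] 4 out front; divide by 4. So div: ((3*(x + 7)) + 2) - 4 = 16.
Step 2. [((3*(x + 7)) + 2) - 4 = 16] peel the -4: add 4 from each side, so sub: (3*(x + 7)) + 2 = 20.
Step 3. [(3*(x + 7)) + 2 = 20] the outer +2 inverts by subtracting 2. So sub: 3*(x + 7) = 18.
Step 4. [3*(x + 7) = 18] LHS = 3·(…); ÷3 both sides ⇒ div: x + 7 = 6.
Step 5. [x + 7 = 6] peel the +7: subtract 7 from each side ⇒ sub: x = -1.

Answer: x ∈ {-1}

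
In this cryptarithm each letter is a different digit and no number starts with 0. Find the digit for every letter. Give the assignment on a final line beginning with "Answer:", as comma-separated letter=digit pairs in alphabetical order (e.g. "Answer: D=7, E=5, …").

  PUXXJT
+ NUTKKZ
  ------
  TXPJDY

Step 1. [col 1: T + Z ≡ Y (mod 10)] Y=9 is one option consistent with column 1 (T + Z ≡ Y (mod 10), carry-in 0) — take it ⇒ Y=9.
Step 2. [col 1: T + Z ≡ Y (mod 10)] no forcing yet in column 1 (carry-in 0); T=6 is free and consistent — try it, so T=6.
Step 3. [col 1: T + Z ≡ Y (mod 10)] from column 1 (T=6, Y=9, carry-in 0, digits 6,9 already taken and all letters distinct): Z must equal 3, so Z=3.
Step 4. [col 2: J + K ≡ D (mod 10)] column 2 (J + K ≡ D (mod 10), carry-in 0) doesn't pin J yet; pick J=8 and continue. So J=8.
Step 5. [col 2: J + K ≡ D (mod 10)] K=2 is one option consistent with column 2 (J + K ≡ D (mod 10), carry-in 0) — take it ⇒ K=2.
Step 6. [col 2: J + K ≡ D (mod 10)] column 2: given J=8, K=2, carry-in 0, and digits 2,3,6,8,9 already taken and all letters distinct, J+K≡D (mod 10) forces D=0. So D=0.
Step 7. [col 3: X + K ≡ J (mod 10)] in column 3 we have X+K≡J with carry-in 1; given K=2, J=8 and digits 0,2,3,6,8,9 already taken and all letters distinct, that pins X to 5, so X=5.
Step 8. [col 4: X + T ≡ P (mod 10)] in column 4 we have X+T≡P with carry-in 0; given X=5, T=6 and digits 0,2,3,5,6,8,9 already taken and all letters distinct, that pins P to 1, so P=1.
Step 9. [col 5: U + U ≡ X (mod 10)] column 5 reads U+U+carry(1)=X with X=5; with digits 0,1,2,3,5,6,8,9 already taken and all letters distinct, the only value for U is 7 ⇒ U=7.
Step 10. [col 6: P + N ≡ T (mod 10)] column 6: given P=1, T=6, carry-in 1, and digits 0,1,2,3,5,6,7,8,9 already taken and all letters distinct, P+N≡T (mod 10) forces N=4, so N=4.

Answer: D=0, J=8, K=2, N=4, P=1, T=6, U=7, X=5, Y=9, Z=3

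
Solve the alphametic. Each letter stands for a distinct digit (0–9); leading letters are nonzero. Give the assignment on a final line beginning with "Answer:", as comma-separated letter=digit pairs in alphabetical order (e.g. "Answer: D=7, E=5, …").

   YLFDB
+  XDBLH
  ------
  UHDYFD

Step 1. [U] the sum has 6 digits but both addends have 5; that extra leading digit U is the final carry, namely 1 ⇒ U=1.
Step 2. [col 1: B + H ≡ D (mod 10)] D=2 is one option consistent with column 1 (B + H ≡ D (mod 10), carry-in 0) — take it ⇒ D=2.
Step 3. [col 1: B + H ≡ D (mod 10)] no forcing yet in column 1 (carry-in 0); B=5 is free and consistent — try it. So B=5.
Step 4. [col 1: B + H ≡ D (mod 10)] in column 1 we have B+H≡D with carry-in 0; given B=5, D=2 and digits 1,2,5 already taken and all letters distinct, that pins H to 7, so H=7.
Step 5. [col 2: D + L ≡ F (mod 10)] several values work for L in column 2 (D + L ≡ F (mod 10), carry-in 1); try L=0. So L=0.
Step 6. [col 2: D + L ≡ F (mod 10)] in column 2 we have D+L≡F with carry-in 1; given D=2, L=0 and digits 0,1,2,5,7 already taken and all letters distinct, that pins F to 3. So F=3.
Step 7. [col 3: F + B ≡ Y (mod 10)] in column 3 we have F+B≡Y with carry-in 0; given F=3, B=5 and digits 0,1,2,3,5,7 already taken and all letters distinct, that pins Y to 8 ⇒ Y=8.
Step 8. [col 5: Y + X ≡ H (mod 10)] from column 5 (Y=8, H=7, carry-in 0, digits 0,1,2,3,5,7,8 already taken and all letters distinct): X must equal 9 ⇒ X=9.

Answer: B=5, D=2, F=3, H=7, L=0, U=1, X=9, Y=8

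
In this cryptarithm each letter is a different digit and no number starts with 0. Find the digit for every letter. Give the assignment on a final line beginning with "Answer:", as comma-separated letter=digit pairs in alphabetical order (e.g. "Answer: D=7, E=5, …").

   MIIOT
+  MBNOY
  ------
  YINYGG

Step 1. [col 1: T + Y ≡ G (mod 10)] Y=1 is one option consistent with column 1 (T + Y ≡ G (mod 10), carry-in 0) — take it ⇒ Y=1.
Step 2. [col 1: T + Y ≡ G (mod 10)] no forcing yet in column 1 (carry-in 0); T=3 is free and consistent — try it ⇒ T=3.
Step 3. [col 1: T + Y ≡ G (mod 10)] column 1: given T=3, Y=1, carry-in 0, and digits 1,3 already taken and all letters distinct, T+Y≡G (mod 10) forces G=4 ⇒ G=4.
Step 4. [col 2: O + O ≡ G (mod 10)] O=7 is one option consistent with column 2 (O + O ≡ G (mod 10), carry-in 0) — take it. So O=7.
Step 5. [col 3: I + N ≡ Y (mod 10)] I=2 is one option consistent with column 3 (I + N ≡ Y (mod 10), carry-in 1) — take it ⇒ I=2.
Step 6. [col 3: I + N ≡ Y (mod 10)] column 3 reads I+N+carry(1)=Y with I=2, Y=1; with digits 1,2,3,4,7 already taken and all letters distinct, the only value for N is 8. So N=8.
Step 7. [col 4: I + B ≡ N (mod 10)] in column 4 we have I+B≡N with carry-in 1; given I=2, N=8 and digits 1,2,3,4,7,8 already taken and all letters distinct, that pins B to 5, so B=5.
Step 8. [col 5: M + M ≡ I (mod 10)] column 5 reads M+M+carry(0)=I with I=2; with digits 1,2,3,4,5,7,8 already taken and all letters distinct, the only value for M is 6, so M=6.

Answer: B=5, G=4, I=2, M=6, N=8, O=7, T=3, Y=1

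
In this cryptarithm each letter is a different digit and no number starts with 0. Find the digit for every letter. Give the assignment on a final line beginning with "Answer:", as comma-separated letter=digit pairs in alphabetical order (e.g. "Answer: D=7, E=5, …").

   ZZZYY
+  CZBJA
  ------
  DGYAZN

Step 1. [D] the sum has 6 digits but both addends have 5; that extra leading digit D is the final carry, namely 1 ⇒ D=1.
Step 2. [col 1: Y + A ≡ N (mod 10)] no forcing yet in column 1 (carry-in 0); Y=4 is free and consistent — try it, so Y=4.
Step 3. [col 1: Y + A ≡ N (mod 10)] column 1 (Y + A ≡ N (mod 10), carry-in 0) doesn't pin N yet; pick N=3 and continue. So N=3.
Step 4. [col 1: Y + A ≡ N (mod 10)] column 1 reads Y+A+carry(0)=N with Y=4, N=3; with digits 1,3,4 already taken and all letters distinct, the only value for A is 9, so A=9.
Step 5. [col 2: Y + J ≡ Z (mod 10)] no forcing yet in column 2 (carry-in 1); Z=2 is free and consistent — try it. So Z=2.
Step 6. [col 2: Y + J ≡ Z (mod 10)] in column 2 we have Y+J≡Z with carry-in 1; given Y=4, Z=2 and digits 1,2,3,4,9 already taken and all letters distinct, that pins J to 7, so J=7.
Step 7. [col 3: Z + B ≡ A (mod 10)] column 3 reads Z+B+carry(1)=A with Z=2, A=9; with digits 1,2,3,4,7,9 already taken and all letters distinct, the only value for B is 6 ⇒ B=6.
Step 8. [col 5: Z + C ≡ G (mod 10)] column 5: given Z=2, carry-in 0, and digits 1,2,3,4,6,7,9 already taken and all letters distinct, Z+C≡G (mod 10) forces C=8 ⇒ C=8.
Step 9. [col 5: Z + C ≡ G (mod 10)] in column 5 we have Z+C≡G with carry-in 0; given Z=2, C=8 and digits 1,2,3,4,6,7,8,9 already taken and all letters distinct, that pins G to 0 ⇒ G=0.

Answer: A=9, B=6, C=8, D=1, G=0, J=7, N=3, Y=4, Z=2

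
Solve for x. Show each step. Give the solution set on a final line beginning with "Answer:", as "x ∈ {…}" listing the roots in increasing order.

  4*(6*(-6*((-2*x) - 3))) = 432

Step 1. [4*(6*(-6*((-2*x) - 3))) = 432] leading coefficient 4: divide by 4 ⇒ div: 6*(-6*((-2*x) - 3)) = 108.
Step 2. [6*(-6*((-2*x) - 3)) = 108] 6 out front; divide by 6. So div: -6*((-2*x) - 3) = 18.
Step 3. [-6*((-2*x) - 3) = 18] leading coefficient -6: divide by -6 ⇒ div: (-2*x) - 3 = -3.
Step 4. [(-2*x) - 3 = -3] the outer -3 inverts by adding 3. So sub: -2*x = 0.
Step 5. [-2*x = 0] -2 out front; divide by -2. So div: x = 0.

Answer: x ∈ {0}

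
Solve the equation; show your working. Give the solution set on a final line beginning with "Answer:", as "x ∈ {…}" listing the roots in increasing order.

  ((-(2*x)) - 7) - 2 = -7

Step 1. [((-(2*x)) - 7) - 2 = -7] -2 is outermost — add 2 both sides. So sub: (-(2*x)) - 7 = -5.
Step 2. [(-(2*x)) - 7 = -5] the outer -7 inverts by adding 7. So sub: -(2*x) = 2.
Step 3. [-(2*x) = 2] leading − — multiply by −1, so neg: 2*x = -2.
Step 4. [2*x = -2] LHS = 2·(…); ÷2 both sides, so div: x = -1.

Answer: x ∈ {-1}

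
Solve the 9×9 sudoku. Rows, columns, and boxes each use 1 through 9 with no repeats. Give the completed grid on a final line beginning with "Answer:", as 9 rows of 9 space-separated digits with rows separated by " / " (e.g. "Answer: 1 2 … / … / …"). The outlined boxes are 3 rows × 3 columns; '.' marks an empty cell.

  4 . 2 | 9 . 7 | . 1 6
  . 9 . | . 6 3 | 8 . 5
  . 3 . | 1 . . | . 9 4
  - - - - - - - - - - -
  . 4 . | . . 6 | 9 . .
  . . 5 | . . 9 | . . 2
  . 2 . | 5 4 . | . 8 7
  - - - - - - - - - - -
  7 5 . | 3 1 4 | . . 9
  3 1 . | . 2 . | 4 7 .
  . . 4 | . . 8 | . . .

Step 1. [r9c2∈{6}] only 6 remains possible at r9c2, so r9c2=6.
Step 2. [r9c7∈{1,2,3,5}] in col 7, 5 fits only at r9c7 ⇒ r9c7=5.
Step 3. [r1c2∈{8}] r1c2 has the single candidate 8. So r1c2=8.
Step 4. [r2c8∈{2}] r2c8 has the single candidate 2, so r2c8=2.
Step 5. [r2c1∈{1}] nothing but 1 survives at r2c1 ⇒ r2c1=1.
Step 6. [r5c7∈{1,3,6}] 1 has one home in row 5: r5c7, so r5c7=1.
Step 7. [r4c9∈{3}] r4c9 is down to just 3 ⇒ r4c9=3.
Step 8. [r6c7∈{6}] r6c7 is down to just 6, so r6c7=6.
Step 9. [r4c1∈{8}] r4c1's peers cover all but 8. So r4c1=8.
Step 10. [r4c5∈{7}] r4c5 is down to just 7 ⇒ r4c5=7.
Step 11. [r8c3∈{8,9}] across row 8, 9 lands solely at r8c3, so r8c3=9.
Step 12. [r3c1∈{5,6}] in col 1, 5 fits only at r3c1 ⇒ r3c1=5.
Step 13. [r3c3∈{6,7}] 6 has one home in row 3: r3c3 ⇒ r3c3=6.
Step 14. [r6c3∈{1,3}] row 6 places 3 nowhere but r6c3. So r6c3=3.
Step 15. [r5c4∈{8}] r5c4's peers cover all but 8. So r5c4=8.
Step 16. [r4c3∈{1}] nothing but 1 survives at r4c3. So r4c3=1.
Step 17. [r8c4∈{6}] nothing but 6 survives at r8c4. So r8c4=6.
Step 18. [r4c8∈{5}] r4c8 has the single candidate 5, so r4c8=5.
Step 19. [r3c5∈{8}] r3c5 has the single candidate 8, so r3c5=8.
Step 20. [r1c7∈{3}] r1c7 has the single candidate 3, so r1c7=3.
Step 21. [r2c4∈{4}] r2c4's peers cover all but 4 ⇒ r2c4=4.
Step 22. [r7c3∈{8}] nothing but 8 survives at r7c3. So r7c3=8.
Step 23. [r5c8∈{4}] r5c8 is down to just 4. So r5c8=4.
Step 24. [r2c3∈{7}] r2c3 has the single candidate 7, so r2c3=7.
Step 25. [r7c8∈{6}] nothing but 6 survives at r7c8 ⇒ r7c8=6.
Step 26. [r4c4∈{2}] r4c4's peers cover all but 2 ⇒ r4c4=2.
Step 27. [r8c9∈{8}] r8c9 is down to just 8. So r8c9=8.
Step 28. [r6c1∈{9}] r6c1's peers cover all but 9 ⇒ r6c1=9.
Step 29. [r9c4∈{7}] nothing but 7 survives at r9c4. So r9c4=7.
Step 30. [r8c6∈{5}] nothing but 5 survives at r8c6 ⇒ r8c6=5.
Step 31. [r5c5∈{3}] r5c5's peers cover all but 3. So r5c5=3.
Step 32. [r1c5∈{5}] nothing but 5 survives at r1c5 ⇒ r1c5=5.
Step 33. [r3c6∈{2}] only 2 remains possible at r3c6. So r3c6=2.
Step 34. [r9c9∈{1}] r9c9 has the single candidate 1. So r9c9=1.
Step 35. [r5c1∈{6}] r5c1 has the single candidate 6. So r5c1=6.
Step 36. [r7c7∈{2}] r7c7's peers cover all but 2 ⇒ r7c7=2.
Step 37. [r9c8∈{3}] r9c8's peers cover all but 3 ⇒ r9c8=3.
Step 38. [r6c6∈{1}] r6c6 is down to just 1, so r6c6=1.
Step 39. [r9c1∈{2}] nothing but 2 survives at r9c1, so r9c1=2.
Step 40. [r9c5∈{9}] r9c5 has the single candidate 9, so r9c5=9.
Step 41. [r3c7∈{7}] nothing but 7 survives at r3c7 ⇒ r3c7=7.
Step 42. [r5c2∈{7}] r5c2's peers cover all but 7, so r5c2=7.

Answer: 4 8 2 9 5 7 3 1 6 / 1 9 7 4 6 3 8 2 5 / 5 3 6 1 8 2 7 9 4 / 8 4 1 2 7 6 9 5 3 / 6 7 5 8 3 9 1 4 2 / 9 2 3 5 4 1 6 8 7 / 7 5 8 3 1 4 2 6 9 / 3 1 9 6 2 5 4 7 8 / 2 6 4 7 9 8 5 3 1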